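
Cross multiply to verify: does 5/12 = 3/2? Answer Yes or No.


Cross multiply to check 5/12 = 3/2
Left cross product: 5 * 2 = 10
Right cross product: 12 * 3 = 36
10 != 36
Not equal, so proportions differ => No

No


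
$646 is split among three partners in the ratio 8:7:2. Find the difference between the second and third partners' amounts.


Total parts = 8 + 7 + 2 = 17
Value per part = 646 / 17 = 38
Shares: 8*38=304, 7*38=266, 2*38=76
Second share = 266, third share = 76
Difference = |266 - 76| = 190

190


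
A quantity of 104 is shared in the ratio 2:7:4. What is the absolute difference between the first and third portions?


Total parts = 2 + 7 + 4 = 13
Value per part = 104 / 13 = 8
Shares: 2*8=16, 7*8=56, 4*8=32
First share = 16, third share = 32
Difference = |16 - 32| = 16

16


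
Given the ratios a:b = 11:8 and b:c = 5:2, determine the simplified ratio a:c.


Given a:b = 11:8 and b:c = 5:2
Make b consistent. Multiply first ratio by 5: a:b = 55:40
Multiply second ratio by 8: b:c = 40:16
Now b = 40 in both, so a:b:c = 55:40:16
Therefore a:c = 55:16
Simplify by GCD: a:c = 55:16

55:16


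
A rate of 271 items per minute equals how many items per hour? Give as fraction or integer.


Converting from per minute to per hour
Rate = 271 items per minute
Multiply by 60: 271 * 60
= 16260 items per hour

16260


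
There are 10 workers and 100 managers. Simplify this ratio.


Find GCD(10, 100)
GCD = 10
Divide both by 10: 10/10 = 1, 100/10 = 10
Simplified ratio = 1:10

1:10


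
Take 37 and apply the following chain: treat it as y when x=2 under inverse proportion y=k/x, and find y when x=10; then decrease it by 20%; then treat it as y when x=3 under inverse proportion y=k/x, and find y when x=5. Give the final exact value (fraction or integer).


Start with 37.
Step 1: Inverse prop: k = (37)*2; new y = k/10 = 37*2/10 = 37/5
Step 2: Decrease by 20%: 37/5 * 80/100 = 148/25
Step 3: Inverse prop: k = (148/25)*3; new y = k/5 = 148/25*3/5 = 444/125
Final result = 444/125

444/125


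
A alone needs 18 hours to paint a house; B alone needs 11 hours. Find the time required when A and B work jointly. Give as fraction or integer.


Rate of A = 1/18 job per hour
Rate of B = 1/11 job per hour
Combined rate = 1/18 + 1/11
Find common denominator: (11 + 18)/(18*11) = 29/198
Combined rate = 29/198 job per hour
Time together = 1 / (29/198) = 198/29 hours

198/29


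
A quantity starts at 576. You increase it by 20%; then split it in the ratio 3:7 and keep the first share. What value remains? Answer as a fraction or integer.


Start with 576.
Step 1: Increase by 20%: 576 * 120/100 = 3456/5
Step 2: Split 3:7, first share = 3456/5 * 3/10 = 5184/25
Final result = 5184/25

5184/25


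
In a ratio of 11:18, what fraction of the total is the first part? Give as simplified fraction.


Total parts = 11 + 18 = 29
First part fraction = 11/29
Simplify: 11/29 = 11/29

11/29


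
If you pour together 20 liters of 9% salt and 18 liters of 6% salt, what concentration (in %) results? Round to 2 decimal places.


Solute in mixture 1 = 9% of 20 L = 20*9/100 = 9/5 L
Solute in mixture 2 = 6% of 18 L = 18*6/100 = 27/25 L
Total solute = 9/5 + 27/25 = 72/25 L
Total volume = 20 + 18 = 38 L
Final concentration = 72/25/38 * 100 = 7.58%

7.58


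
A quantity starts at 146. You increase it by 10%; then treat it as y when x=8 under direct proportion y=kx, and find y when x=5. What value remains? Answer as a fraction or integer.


Start with 146.
Step 1: Increase by 10%: 146 * 110/100 = 803/5
Step 2: Direct prop: k = (803/5)/8; new y = k*5 = 803/5*5/8 = 803/8
Final result = 803/8

803/8


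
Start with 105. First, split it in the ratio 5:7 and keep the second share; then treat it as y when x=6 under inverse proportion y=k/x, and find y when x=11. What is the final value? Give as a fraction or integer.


Start with 105.
Step 1: Split 5:7, second share = 105 * 7/12 = 245/4
Step 2: Inverse prop: k = (245/4)*6; new y = k/11 = 245/4*6/11 = 735/22
Final result = 735/22

735/22


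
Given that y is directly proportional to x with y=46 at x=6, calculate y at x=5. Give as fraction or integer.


Direct proportion: y = kx
Find k: k = 46/6 = 23/3
Compute y at x=5: y = 23/3 * 5
y = 115/3

115/3


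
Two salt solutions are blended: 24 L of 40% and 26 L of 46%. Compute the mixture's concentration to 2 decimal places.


Solute in mixture 1 = 40% of 24 L = 24*40/100 = 48/5 L
Solute in mixture 2 = 46% of 26 L = 26*46/100 = 299/25 L
Total solute = 48/5 + 299/25 = 539/25 L
Total volume = 24 + 26 = 50 L
Final concentration = 539/25/50 * 100 = 43.12%

43.12


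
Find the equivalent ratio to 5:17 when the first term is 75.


Original ratio: 5:17
First term target: 75
Scale factor = 75 / 5 = 15
Multiply second term: 17 * 15 = 255
Equivalent ratio = 75:255

75:255


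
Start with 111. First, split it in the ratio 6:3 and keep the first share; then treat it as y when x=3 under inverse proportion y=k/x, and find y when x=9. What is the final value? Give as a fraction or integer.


Start with 111.
Step 1: Split 6:3, first share = 111 * 6/9 = 74
Step 2: Inverse prop: k = (74)*3; new y = k/9 = 74*3/9 = 74/3
Final result = 74/3

74/3


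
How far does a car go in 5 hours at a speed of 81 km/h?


Using distance = speed * time
Speed = 81 km/h
Time = 5 hours
Distance = 81 * 5
= 405 km

405


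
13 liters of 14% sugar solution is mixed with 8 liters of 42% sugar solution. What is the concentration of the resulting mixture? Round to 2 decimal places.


Solute in mixture 1 = 14% of 13 L = 13*14/100 = 91/50 L
Solute in mixture 2 = 42% of 8 L = 8*42/100 = 84/25 L
Total solute = 91/50 + 84/25 = 259/50 L
Total volume = 13 + 8 = 21 L
Final concentration = 259/50/21 * 100 = 24.67%

24.67


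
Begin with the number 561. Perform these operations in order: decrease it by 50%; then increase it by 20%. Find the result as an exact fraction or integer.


Start with 561.
Step 1: Decrease by 50%: 561 * 50/100 = 561/2
Step 2: Increase by 20%: 561/2 * 120/100 = 1683/5
Final result = 1683/5

1683/5


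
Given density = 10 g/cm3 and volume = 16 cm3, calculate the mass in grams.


Using mass = density * volume
Density = 10 g/cm3
Volume = 16 cm3
Mass = 10 * 16
= 160 g

160


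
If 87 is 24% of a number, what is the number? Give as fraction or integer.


Given: 87 is 24% of the whole
Set up: 87 = 24/100 * whole
whole = 87 * 100 / 24
whole = 8700 / 24
whole = 725/2

725/2


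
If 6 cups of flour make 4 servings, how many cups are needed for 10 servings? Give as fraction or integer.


Original: 6 cups for 4 servings
Target servings = 10
Scaling factor = 10/4
New amount = 6 * 10/4
= 60/4
= 15 cups

15


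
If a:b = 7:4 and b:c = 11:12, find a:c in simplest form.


Given a:b = 7:4 and b:c = 11:12
Make b consistent. Multiply first ratio by 11: a:b = 77:44
Multiply second ratio by 4: b:c = 44:48
Now b = 44 in both, so a:b:c = 77:44:48
Therefore a:c = 77:48
Simplify by GCD: a:c = 77:48

77:48


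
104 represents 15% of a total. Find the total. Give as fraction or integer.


Given: 104 is 15% of the whole
Set up: 104 = 15/100 * whole
whole = 104 * 100 / 15
whole = 10400 / 15
whole = 2080/3

2080/3


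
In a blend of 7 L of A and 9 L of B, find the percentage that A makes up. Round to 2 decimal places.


Volume of A = 7 L
Volume of B = 9 L
Total volume = 7 + 9 = 16 L
Percentage of A = (7/16) * 100
= 43.75%

43.75


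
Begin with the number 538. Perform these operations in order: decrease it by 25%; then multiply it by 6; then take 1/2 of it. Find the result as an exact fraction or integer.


Start with 538.
Step 1: Decrease by 25%: 538 * 75/100 = 807/2
Step 2: Multiply by 6: 807/2 * 6 = 2421
Step 3: Take 1/2: 2421 * 1/2 = 2421/2
Final result = 2421/2

2421/2


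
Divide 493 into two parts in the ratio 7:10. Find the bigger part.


Total parts = 7 + 10 = 17
Value per part = 493 / 17 = 29
First share = 7 * 29 = 203
Second share = 10 * 29 = 290
Larger share = 290

290


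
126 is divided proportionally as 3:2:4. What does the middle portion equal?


Ratio = 3:2:4
Total parts = 3 + 2 + 4 = 9
Value per part = 126 / 9 = 14
First share = 3 * 14 = 42
Middle share = 2 * 14 = 28
Third share = 4 * 14 = 56

28


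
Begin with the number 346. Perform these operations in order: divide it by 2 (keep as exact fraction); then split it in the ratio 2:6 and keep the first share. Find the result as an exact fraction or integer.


Start with 346.
Step 1: Divide by 2: 346 / 2 = 173
Step 2: Split 2:6, first share = 173 * 2/8 = 173/4
Final result = 173/4

173/4


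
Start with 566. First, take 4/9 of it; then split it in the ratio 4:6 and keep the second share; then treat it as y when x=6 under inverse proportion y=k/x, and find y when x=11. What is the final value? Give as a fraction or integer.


Start with 566.
Step 1: Take 4/9: 566 * 4/9 = 2264/9
Step 2: Split 4:6, second share = 2264/9 * 6/10 = 2264/15
Step 3: Inverse prop: k = (2264/15)*6; new y = k/11 = 2264/15*6/11 = 4528/55
Final result = 4528/55

4528/55


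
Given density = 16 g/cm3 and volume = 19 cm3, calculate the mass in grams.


Using mass = density * volume
Density = 16 g/cm3
Volume = 19 cm3
Mass = 16 * 19
= 304 g

304


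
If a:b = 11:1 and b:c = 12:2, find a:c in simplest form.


Given a:b = 11:1 and b:c = 12:2
Make b consistent. Multiply first ratio by 12: a:b = 132:12
Multiply second ratio by 1: b:c = 12:2
Now b = 12 in both, so a:b:c = 132:12:2
Therefore a:c = 132:2
Simplify by GCD: a:c = 66:1

66:1


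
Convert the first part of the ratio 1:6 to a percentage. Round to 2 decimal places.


Total parts = 1 + 6 = 7
First part fraction = 1/7
Percentage = (1/7) * 100
= 0.142857 * 100
= 14.29%

14.29


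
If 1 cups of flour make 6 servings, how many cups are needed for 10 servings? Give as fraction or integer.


Original: 1 cups for 6 servings
Target servings = 10
Scaling factor = 10/6
New amount = 1 * 10/6
= 10/6
= 5/3 cups

5/3


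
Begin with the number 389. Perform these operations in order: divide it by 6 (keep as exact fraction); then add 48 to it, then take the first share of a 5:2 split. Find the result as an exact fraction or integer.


Start with 389.
Step 1: Divide by 6: 389 / 6 = 389/6
Step 2: Add 48: 389/6+48=677/6; split 5:2 first = 677/6*5/7 = 3385/42
Final result = 3385/42

3385/42


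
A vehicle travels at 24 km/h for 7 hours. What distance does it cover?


Using distance = speed * time
Speed = 24 km/h
Time = 7 hours
Distance = 24 * 7
= 168 km

168


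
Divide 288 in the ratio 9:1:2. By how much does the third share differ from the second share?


Total parts = 9 + 1 + 2 = 12
Value per part = 288 / 12 = 24
Shares: 9*24=216, 1*24=24, 2*24=48
Third share = 48, second share = 24
Difference = |48 - 24| = 24

24


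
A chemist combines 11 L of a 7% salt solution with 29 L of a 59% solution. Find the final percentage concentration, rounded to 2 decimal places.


Solute in mixture 1 = 7% of 11 L = 11*7/100 = 77/100 L
Solute in mixture 2 = 59% of 29 L = 29*59/100 = 1711/100 L
Total solute = 77/100 + 1711/100 = 447/25 L
Total volume = 11 + 29 = 40 L
Final concentration = 447/25/40 * 100 = 44.70%

44.70


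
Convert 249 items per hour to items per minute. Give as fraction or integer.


Converting from per hour to per minute
Rate = 249 items per hour
Divide by 60: 249/60
= 83/20 items per minute

83/20


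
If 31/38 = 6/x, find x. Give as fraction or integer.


Setting up: 31/38 = 6/x
Cross multiply: 31 * x = 38 * 6
31x = 228
x = 228/31
x = 228/31

228/31


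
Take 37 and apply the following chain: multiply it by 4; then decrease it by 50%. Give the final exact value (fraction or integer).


Start with 37.
Step 1: Multiply by 4: 37 * 4 = 148
Step 2: Decrease by 50%: 148 * 50/100 = 74
Final result = 74

74


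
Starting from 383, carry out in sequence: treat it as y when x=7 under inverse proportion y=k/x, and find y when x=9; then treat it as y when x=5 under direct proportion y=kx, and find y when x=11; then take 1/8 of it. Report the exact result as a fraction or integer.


Start with 383.
Step 1: Inverse prop: k = (383)*7; new y = k/9 = 383*7/9 = 2681/9
Step 2: Direct prop: k = (2681/9)/5; new y = k*11 = 2681/9*11/5 = 29491/45
Step 3: Take 1/8: 29491/45 * 1/8 = 29491/360
Final result = 29491/360

29491/360


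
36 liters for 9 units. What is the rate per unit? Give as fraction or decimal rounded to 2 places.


Total liters = 36
Number of units = 9
Unit rate = 36 / 9
= 4 liters per unit

4


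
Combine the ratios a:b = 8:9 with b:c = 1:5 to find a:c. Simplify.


Given a:b = 8:9 and b:c = 1:5
Make b consistent. Multiply first ratio by 1: a:b = 8:9
Multiply second ratio by 9: b:c = 9:45
Now b = 9 in both, so a:b:c = 8:9:45
Therefore a:c = 8:45
Simplify by GCD: a:c = 8:45

8:45


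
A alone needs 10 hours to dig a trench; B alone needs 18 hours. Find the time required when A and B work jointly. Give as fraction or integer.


Rate of A = 1/10 job per hour
Rate of B = 1/18 job per hour
Combined rate = 1/10 + 1/18
Find common denominator: (18 + 10)/(10*18) = 28/180
Combined rate = 7/45 job per hour
Time together = 1 / (7/45) = 45/7 hours

45/7


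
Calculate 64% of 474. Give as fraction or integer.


Compute 64% of 474
Convert percentage: 64% = 64/100
Multiply: 474 * 64/100
= 30336/100
= 7584/25

7584/25


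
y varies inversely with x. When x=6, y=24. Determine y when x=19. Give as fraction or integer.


Inverse proportion: y = k/x
Find k: k = 6 * 24 = 144
Compute y at x=19: y = 144/19
y = 144/19

144/19


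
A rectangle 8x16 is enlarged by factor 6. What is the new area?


Original dimensions: 8 x 16
Enlargement factor = 6
New width = 8 * 6 = 48
New height = 16 * 6 = 96
New area = 48 * 96 = 4608

4608


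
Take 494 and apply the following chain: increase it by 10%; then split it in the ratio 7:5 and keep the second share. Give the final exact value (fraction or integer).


Start with 494.
Step 1: Increase by 10%: 494 * 110/100 = 2717/5
Step 2: Split 7:5, second share = 2717/5 * 5/12 = 2717/12
Final result = 2717/12

2717/12


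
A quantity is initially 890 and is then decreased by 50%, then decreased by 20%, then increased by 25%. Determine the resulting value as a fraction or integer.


Start: 890
Step 1: decrease by 50% => multiply by 50/100
  890 * 50/100 = 445
Step 2: decrease by 20% => multiply by 80/100
  445 * 80/100 = 356
Step 3: increase by 25% => multiply by 125/100
  356 * 125/100 = 445
Final value = 445

445


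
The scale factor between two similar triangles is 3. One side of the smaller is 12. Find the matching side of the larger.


Similar triangles have proportional sides
Scale factor = 3
Smaller side = 12
Corresponding larger side = 12 * 3
= 36

36


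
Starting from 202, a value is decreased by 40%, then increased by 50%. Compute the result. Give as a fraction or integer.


Start: 202
Step 1: decrease by 40% => multiply by 60/100
  202 * 60/100 = 606/5
Step 2: increase by 50% => multiply by 150/100
  606/5 * 150/100 = 909/5
Final value = 909/5

909/5


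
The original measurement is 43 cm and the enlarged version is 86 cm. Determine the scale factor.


Original length = 43 cm
Scaled length = 86 cm
Scale factor = 86 / 43
= 2

2


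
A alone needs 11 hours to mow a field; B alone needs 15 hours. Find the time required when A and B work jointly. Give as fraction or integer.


Rate of A = 1/11 job per hour
Rate of B = 1/15 job per hour
Combined rate = 1/11 + 1/15
Find common denominator: (15 + 11)/(11*15) = 26/165
Combined rate = 26/165 job per hour
Time together = 1 / (26/165) = 165/26 hours

165/26


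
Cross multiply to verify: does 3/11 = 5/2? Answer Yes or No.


Cross multiply to check 3/11 = 5/2
Left cross product: 3 * 2 = 6
Right cross product: 11 * 5 = 55
6 != 55
Not equal, so proportions differ => No

No


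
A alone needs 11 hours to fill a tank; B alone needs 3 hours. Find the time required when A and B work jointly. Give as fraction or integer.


Rate of A = 1/11 job per hour
Rate of B = 1/3 job per hour
Combined rate = 1/11 + 1/3
Find common denominator: (3 + 11)/(11*3) = 14/33
Combined rate = 14/33 job per hour
Time together = 1 / (14/33) = 33/14 hours

33/14


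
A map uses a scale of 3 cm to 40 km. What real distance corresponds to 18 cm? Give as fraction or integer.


Map scale: 3 cm = 40 km
Measured distance on map = 18 cm
Set up proportion: 18 * 40 / 3
= 720 / 3
= 240 km

240


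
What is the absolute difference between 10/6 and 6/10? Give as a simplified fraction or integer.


Simplify: 10/6 = 5/3 and 6/10 = 3/5
Find common denominator: LCD = 15
Convert: 25/15 and 9/15
Difference = |25 - 9|/15 = 16/15
Simplified = 16/15

16/15


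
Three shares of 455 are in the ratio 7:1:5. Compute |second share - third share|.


Total parts = 7 + 1 + 5 = 13
Value per part = 455 / 13 = 35
Shares: 7*35=245, 1*35=35, 5*35=175
Second share = 35, third share = 175
Difference = |35 - 175| = 140

140


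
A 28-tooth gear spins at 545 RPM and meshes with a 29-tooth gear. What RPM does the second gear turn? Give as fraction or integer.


Gear ratio: teeth_A * RPM_A = teeth_B * RPM_B
28 * 545 = 29 * RPM_B
15260 = 29 * RPM_B
RPM_B = 15260 / 29
RPM_B = 15260/29

15260/29


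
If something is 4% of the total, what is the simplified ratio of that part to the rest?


Part = 4%, Remainder = 96%
Ratio = 4:96
GCD(4, 96) = 4
Simplify: 1:24 = 1:24

1:24


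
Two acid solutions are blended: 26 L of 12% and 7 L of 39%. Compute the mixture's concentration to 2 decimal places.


Solute in mixture 1 = 12% of 26 L = 26*12/100 = 78/25 L
Solute in mixture 2 = 39% of 7 L = 7*39/100 = 273/100 L
Total solute = 78/25 + 273/100 = 117/20 L
Total volume = 26 + 7 = 33 L
Final concentration = 117/20/33 * 100 = 17.73%

17.73


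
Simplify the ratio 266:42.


Find GCD(266, 42)
GCD = 14
Divide both by 14: 266/14 = 19, 42/14 = 3
Simplified ratio = 19:3

19:3


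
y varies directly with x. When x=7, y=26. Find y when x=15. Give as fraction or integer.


Direct proportion: y = kx
Find k: k = 26/7 = 26/7
Compute y at x=15: y = 26/7 * 15
y = 390/7

390/7


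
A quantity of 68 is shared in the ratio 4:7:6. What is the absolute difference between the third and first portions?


Total parts = 4 + 7 + 6 = 17
Value per part = 68 / 17 = 4
Shares: 4*4=16, 7*4=28, 6*4=24
Third share = 24, first share = 16
Difference = |24 - 16| = 8

8


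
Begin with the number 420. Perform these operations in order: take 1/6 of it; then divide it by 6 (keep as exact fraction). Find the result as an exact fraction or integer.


Start with 420.
Step 1: Take 1/6: 420 * 1/6 = 70
Step 2: Divide by 6: 70 / 6 = 35/3
Final result = 35/3

35/3


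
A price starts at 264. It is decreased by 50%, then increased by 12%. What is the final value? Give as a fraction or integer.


Start: 264
Step 1: decrease by 50% => multiply by 50/100
  264 * 50/100 = 132
Step 2: increase by 12% => multiply by 112/100
  132 * 112/100 = 3696/25
Final value = 3696/25

3696/25


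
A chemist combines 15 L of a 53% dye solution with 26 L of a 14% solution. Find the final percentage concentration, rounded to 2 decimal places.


Solute in mixture 1 = 53% of 15 L = 15*53/100 = 159/20 L
Solute in mixture 2 = 14% of 26 L = 26*14/100 = 91/25 L
Total solute = 159/20 + 91/25 = 1159/100 L
Total volume = 15 + 26 = 41 L
Final concentration = 1159/100/41 * 100 = 28.27%

28.27


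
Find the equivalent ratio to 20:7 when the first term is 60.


Original ratio: 20:7
First term target: 60
Scale factor = 60 / 20 = 3
Multiply second term: 7 * 3 = 21
Equivalent ratio = 60:21

60:21


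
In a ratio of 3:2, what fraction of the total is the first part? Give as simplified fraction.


Total parts = 3 + 2 = 5
First part fraction = 3/5
Simplify: 3/5 = 3/5

3/5


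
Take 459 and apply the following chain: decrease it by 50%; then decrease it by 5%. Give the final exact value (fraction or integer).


Start with 459.
Step 1: Decrease by 50%: 459 * 50/100 = 459/2
Step 2: Decrease by 5%: 459/2 * 95/100 = 8721/40
Final result = 8721/40

8721/40


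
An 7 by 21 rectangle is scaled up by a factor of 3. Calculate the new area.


Original dimensions: 7 x 21
Enlargement factor = 3
New width = 7 * 3 = 21
New height = 21 * 3 = 63
New area = 21 * 63 = 1323

1323


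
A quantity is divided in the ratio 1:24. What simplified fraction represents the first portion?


Total parts = 1 + 24 = 25
First part fraction = 1/25
Simplify: 1/25 = 1/25

1/25


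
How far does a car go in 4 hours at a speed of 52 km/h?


Using distance = speed * time
Speed = 52 km/h
Time = 4 hours
Distance = 52 * 4
= 208 km

208


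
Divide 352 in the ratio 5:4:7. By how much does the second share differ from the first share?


Total parts = 5 + 4 + 7 = 16
Value per part = 352 / 16 = 22
Shares: 5*22=110, 4*22=88, 7*22=154
Second share = 88, first share = 110
Difference = |88 - 110| = 22

22


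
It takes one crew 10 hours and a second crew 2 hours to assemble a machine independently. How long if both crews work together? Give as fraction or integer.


Rate of A = 1/10 job per hour
Rate of B = 1/2 job per hour
Combined rate = 1/10 + 1/2
Find common denominator: (2 + 10)/(10*2) = 12/20
Combined rate = 3/5 job per hour
Time together = 1 / (3/5) = 5/3 hours

5/3


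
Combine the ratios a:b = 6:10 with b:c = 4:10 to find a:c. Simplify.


Given a:b = 6:10 and b:c = 4:10
Make b consistent. Multiply first ratio by 4: a:b = 24:40
Multiply second ratio by 10: b:c = 40:100
Now b = 40 in both, so a:b:c = 24:40:100
Therefore a:c = 24:100
Simplify by GCD: a:c = 6:25

6:25


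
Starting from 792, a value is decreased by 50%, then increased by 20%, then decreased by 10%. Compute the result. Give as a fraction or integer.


Start: 792
Step 1: decrease by 50% => multiply by 50/100
  792 * 50/100 = 396
Step 2: increase by 20% => multiply by 120/100
  396 * 120/100 = 2376/5
Step 3: decrease by 10% => multiply by 90/100
  2376/5 * 90/100 = 10692/25
Final value = 10692/25

10692/25


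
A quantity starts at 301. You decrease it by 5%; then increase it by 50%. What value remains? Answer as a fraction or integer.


Start with 301.
Step 1: Decrease by 5%: 301 * 95/100 = 5719/20
Step 2: Increase by 50%: 5719/20 * 150/100 = 17157/40
Final result = 17157/40

17157/40


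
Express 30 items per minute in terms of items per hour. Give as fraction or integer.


Converting from per minute to per hour
Rate = 30 items per minute
Multiply by 60: 30 * 60
= 1800 items per hour

1800


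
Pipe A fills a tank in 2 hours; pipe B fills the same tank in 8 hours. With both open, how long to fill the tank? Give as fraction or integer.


Rate of A = 1/2 job per hour
Rate of B = 1/8 job per hour
Combined rate = 1/2 + 1/8
Find common denominator: (8 + 2)/(2*8) = 10/16
Combined rate = 5/8 job per hour
Time together = 1 / (5/8) = 8/5 hours

8/5


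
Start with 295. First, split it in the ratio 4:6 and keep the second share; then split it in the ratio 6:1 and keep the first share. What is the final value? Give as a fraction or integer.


Start with 295.
Step 1: Split 4:6, second share = 295 * 6/10 = 177
Step 2: Split 6:1, first share = 177 * 6/7 = 1062/7
Final result = 1062/7

1062/7


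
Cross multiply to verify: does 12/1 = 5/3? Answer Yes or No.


Cross multiply to check 12/1 = 5/3
Left cross product: 12 * 3 = 36
Right cross product: 1 * 5 = 5
36 != 5
Not equal, so proportions differ => No

No


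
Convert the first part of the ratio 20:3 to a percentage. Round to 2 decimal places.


Total parts = 20 + 3 = 23
First part fraction = 20/23
Percentage = (20/23) * 100
= 0.869565 * 100
= 86.96%

86.96


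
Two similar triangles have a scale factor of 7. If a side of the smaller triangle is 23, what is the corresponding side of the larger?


Similar triangles have proportional sides
Scale factor = 7
Smaller side = 23
Corresponding larger side = 23 * 7
= 161

161


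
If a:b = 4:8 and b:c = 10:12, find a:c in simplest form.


Given a:b = 4:8 and b:c = 10:12
Make b consistent. Multiply first ratio by 10: a:b = 40:80
Multiply second ratio by 8: b:c = 80:96
Now b = 80 in both, so a:b:c = 40:80:96
Therefore a:c = 40:96
Simplify by GCD: a:c = 5:12

5:12


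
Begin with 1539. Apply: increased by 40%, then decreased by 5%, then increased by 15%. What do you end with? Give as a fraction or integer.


Start: 1539
Step 1: increase by 40% => multiply by 140/100
  1539 * 140/100 = 10773/5
Step 2: decrease by 5% => multiply by 95/100
  10773/5 * 95/100 = 204687/100
Step 3: increase by 15% => multiply by 115/100
  204687/100 * 115/100 = 4707801/2000
Final value = 4707801/2000

4707801/2000


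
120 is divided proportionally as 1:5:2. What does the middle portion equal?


Ratio = 1:5:2
Total parts = 1 + 5 + 2 = 8
Value per part = 120 / 8 = 15
First share = 1 * 15 = 15
Middle share = 5 * 15 = 75
Third share = 2 * 15 = 30

75


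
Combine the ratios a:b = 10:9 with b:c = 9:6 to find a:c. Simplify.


Given a:b = 10:9 and b:c = 9:6
Make b consistent. Multiply first ratio by 9: a:b = 90:81
Multiply second ratio by 9: b:c = 81:54
Now b = 81 in both, so a:b:c = 90:81:54
Therefore a:c = 90:54
Simplify by GCD: a:c = 5:3

5:3


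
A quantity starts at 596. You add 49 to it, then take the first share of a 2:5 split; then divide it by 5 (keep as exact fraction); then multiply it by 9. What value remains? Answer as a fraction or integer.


Start with 596.
Step 1: Add 49: 596+49=645; split 2:5 first = 645*2/7 = 1290/7
Step 2: Divide by 5: 1290/7 / 5 = 258/7
Step 3: Multiply by 9: 258/7 * 9 = 2322/7
Final result = 2322/7

2322/7


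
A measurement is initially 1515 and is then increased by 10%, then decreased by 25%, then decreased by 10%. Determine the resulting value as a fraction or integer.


Start: 1515
Step 1: increase by 10% => multiply by 110/100
  1515 * 110/100 = 3333/2
Step 2: decrease by 25% => multiply by 75/100
  3333/2 * 75/100 = 9999/8
Step 3: decrease by 10% => multiply by 90/100
  9999/8 * 90/100 = 89991/80
Final value = 89991/80

89991/80


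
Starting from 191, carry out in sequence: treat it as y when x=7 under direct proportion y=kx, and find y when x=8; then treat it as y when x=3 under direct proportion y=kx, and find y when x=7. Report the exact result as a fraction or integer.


Start with 191.
Step 1: Direct prop: k = (191)/7; new y = k*8 = 191*8/7 = 1528/7
Step 2: Direct prop: k = (1528/7)/3; new y = k*7 = 1528/7*7/3 = 1528/3
Final result = 1528/3

1528/3


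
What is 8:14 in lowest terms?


Find GCD(8, 14)
GCD = 2
Divide both by 2: 8/2 = 4, 14/2 = 7
Simplified ratio = 4:7

4:7


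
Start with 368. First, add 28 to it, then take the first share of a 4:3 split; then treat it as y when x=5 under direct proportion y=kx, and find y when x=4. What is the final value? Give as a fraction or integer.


Start with 368.
Step 1: Add 28: 368+28=396; split 4:3 first = 396*4/7 = 1584/7
Step 2: Direct prop: k = (1584/7)/5; new y = k*4 = 1584/7*4/5 = 6336/35
Final result = 6336/35

6336/35


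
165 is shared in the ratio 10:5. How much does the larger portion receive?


Total parts = 10 + 5 = 15
Value per part = 165 / 15 = 11
First share = 10 * 11 = 110
Second share = 5 * 11 = 55
Larger share = 110

110


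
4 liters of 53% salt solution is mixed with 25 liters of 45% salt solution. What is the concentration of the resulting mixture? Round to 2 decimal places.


Solute in mixture 1 = 53% of 4 L = 4*53/100 = 53/25 L
Solute in mixture 2 = 45% of 25 L = 25*45/100 = 45/4 L
Total solute = 53/25 + 45/4 = 1337/100 L
Total volume = 4 + 25 = 29 L
Final concentration = 1337/100/29 * 100 = 46.10%

46.10


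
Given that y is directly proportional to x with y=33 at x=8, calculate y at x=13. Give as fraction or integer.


Direct proportion: y = kx
Find k: k = 33/8 = 33/8
Compute y at x=13: y = 33/8 * 13
y = 429/8

429/8


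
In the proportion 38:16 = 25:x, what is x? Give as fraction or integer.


Setting up: 38/16 = 25/x
Cross multiply: 38 * x = 16 * 25
38x = 400
x = 400/38
x = 200/19

200/19


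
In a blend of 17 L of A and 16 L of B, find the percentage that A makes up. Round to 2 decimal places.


Volume of A = 17 L
Volume of B = 16 L
Total volume = 17 + 16 = 33 L
Percentage of A = (17/33) * 100
= 51.52%

51.52


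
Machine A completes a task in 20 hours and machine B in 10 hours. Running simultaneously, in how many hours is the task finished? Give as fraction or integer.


Rate of A = 1/20 job per hour
Rate of B = 1/10 job per hour
Combined rate = 1/20 + 1/10
Find common denominator: (10 + 20)/(20*10) = 30/200
Combined rate = 3/20 job per hour
Time together = 1 / (3/20) = 20/3 hours

20/3


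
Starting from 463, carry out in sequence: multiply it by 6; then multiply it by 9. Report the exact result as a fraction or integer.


Start with 463.
Step 1: Multiply by 6: 463 * 6 = 2778
Step 2: Multiply by 9: 2778 * 9 = 25002
Final result = 25002

25002


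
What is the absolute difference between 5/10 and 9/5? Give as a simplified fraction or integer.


Simplify: 5/10 = 1/2 and 9/5 = 9/5
Find common denominator: LCD = 10
Convert: 5/10 and 18/10
Difference = |5 - 18|/10 = 13/10
Simplified = 13/10

13/10


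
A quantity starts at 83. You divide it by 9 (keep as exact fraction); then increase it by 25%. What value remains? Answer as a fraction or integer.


Start with 83.
Step 1: Divide by 9: 83 / 9 = 83/9
Step 2: Increase by 25%: 83/9 * 125/100 = 415/36
Final result = 415/36

415/36


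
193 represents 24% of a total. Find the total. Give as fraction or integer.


Given: 193 is 24% of the whole
Set up: 193 = 24/100 * whole
whole = 193 * 100 / 24
whole = 19300 / 24
whole = 4825/6

4825/6


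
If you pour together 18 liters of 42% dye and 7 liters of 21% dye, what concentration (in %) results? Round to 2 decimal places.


Solute in mixture 1 = 42% of 18 L = 18*42/100 = 189/25 L
Solute in mixture 2 = 21% of 7 L = 7*21/100 = 147/100 L
Total solute = 189/25 + 147/100 = 903/100 L
Total volume = 18 + 7 = 25 L
Final concentration = 903/100/25 * 100 = 36.12%

36.12


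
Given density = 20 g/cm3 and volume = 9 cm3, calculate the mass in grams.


Using mass = density * volume
Density = 20 g/cm3
Volume = 9 cm3
Mass = 20 * 9
= 180 g

180


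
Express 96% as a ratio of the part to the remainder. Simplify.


Part = 96%, Remainder = 4%
Ratio = 96:4
GCD(96, 4) = 4
Simplify: 24:1 = 24:1

24:1


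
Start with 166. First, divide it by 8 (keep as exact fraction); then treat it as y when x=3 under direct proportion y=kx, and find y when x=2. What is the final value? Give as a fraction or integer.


Start with 166.
Step 1: Divide by 8: 166 / 8 = 83/4
Step 2: Direct prop: k = (83/4)/3; new y = k*2 = 83/4*2/3 = 83/6
Final result = 83/6

83/6


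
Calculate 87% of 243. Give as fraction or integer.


Compute 87% of 243
Convert percentage: 87% = 87/100
Multiply: 243 * 87/100
= 21141/100
= 21141/100

21141/100


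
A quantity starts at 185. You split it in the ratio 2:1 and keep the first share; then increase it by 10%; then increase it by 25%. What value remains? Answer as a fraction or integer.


Start with 185.
Step 1: Split 2:1, first share = 185 * 2/3 = 370/3
Step 2: Increase by 10%: 370/3 * 110/100 = 407/3
Step 3: Increase by 25%: 407/3 * 125/100 = 2035/12
Final result = 2035/12

2035/12


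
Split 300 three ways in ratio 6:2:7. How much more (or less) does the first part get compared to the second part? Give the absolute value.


Total parts = 6 + 2 + 7 = 15
Value per part = 300 / 15 = 20
Shares: 6*20=120, 2*20=40, 7*20=140
First share = 120, second share = 40
Difference = |120 - 40| = 80

80


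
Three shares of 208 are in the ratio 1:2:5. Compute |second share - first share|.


Total parts = 1 + 2 + 5 = 8
Value per part = 208 / 8 = 26
Shares: 1*26=26, 2*26=52, 5*26=130
Second share = 52, first share = 26
Difference = |52 - 26| = 26

26


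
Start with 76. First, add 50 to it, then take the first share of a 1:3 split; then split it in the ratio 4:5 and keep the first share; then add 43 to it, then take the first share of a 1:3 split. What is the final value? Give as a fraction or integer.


Start with 76.
Step 1: Add 50: 76+50=126; split 1:3 first = 126*1/4 = 63/2
Step 2: Split 4:5, first share = 63/2 * 4/9 = 14
Step 3: Add 43: 14+43=57; split 1:3 first = 57*1/4 = 57/4
Final result = 57/4

57/4


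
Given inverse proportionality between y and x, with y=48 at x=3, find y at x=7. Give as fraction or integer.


Inverse proportion: y = k/x
Find k: k = 3 * 48 = 144
Compute y at x=7: y = 144/7
y = 144/7

144/7


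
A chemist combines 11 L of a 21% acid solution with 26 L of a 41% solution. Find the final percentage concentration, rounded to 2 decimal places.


Solute in mixture 1 = 21% of 11 L = 11*21/100 = 231/100 L
Solute in mixture 2 = 41% of 26 L = 26*41/100 = 533/50 L
Total solute = 231/100 + 533/50 = 1297/100 L
Total volume = 11 + 26 = 37 L
Final concentration = 1297/100/37 * 100 = 35.05%

35.05


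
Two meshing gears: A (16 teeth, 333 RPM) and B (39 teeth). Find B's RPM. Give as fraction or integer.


Gear ratio: teeth_A * RPM_A = teeth_B * RPM_B
16 * 333 = 39 * RPM_B
5328 = 39 * RPM_B
RPM_B = 5328 / 39
RPM_B = 1776/13

1776/13


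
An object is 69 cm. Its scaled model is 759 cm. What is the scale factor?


Original length = 69 cm
Scaled length = 759 cm
Scale factor = 759 / 69
= 11

11


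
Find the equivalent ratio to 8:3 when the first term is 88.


Original ratio: 8:3
First term target: 88
Scale factor = 88 / 8 = 11
Multiply second term: 3 * 11 = 33
Equivalent ratio = 88:33

88:33


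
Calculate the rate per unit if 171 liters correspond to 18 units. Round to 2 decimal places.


Total liters = 171
Number of units = 18
Unit rate = 171 / 18
= 9.50 liters per unit

9.50


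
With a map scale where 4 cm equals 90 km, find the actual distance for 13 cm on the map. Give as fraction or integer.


Map scale: 4 cm = 90 km
Measured distance on map = 13 cm
Set up proportion: 13 * 90 / 4
= 1170 / 4
= 585/2 km

585/2


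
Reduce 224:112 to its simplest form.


Find GCD(224, 112)
GCD = 112
Divide both by 112: 224/112 = 2, 112/112 = 1
Simplified ratio = 2:1

2:1


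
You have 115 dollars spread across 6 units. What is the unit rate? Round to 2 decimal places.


Total dollars = 115
Number of units = 6
Unit rate = 115 / 6
= 19.17 dollars per unit

19.17


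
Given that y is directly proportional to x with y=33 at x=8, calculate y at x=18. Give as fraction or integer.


Direct proportion: y = kx
Find k: k = 33/8 = 33/8
Compute y at x=18: y = 33/8 * 18
y = 297/4

297/4


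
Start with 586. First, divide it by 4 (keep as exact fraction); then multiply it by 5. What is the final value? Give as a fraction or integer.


Start with 586.
Step 1: Divide by 4: 586 / 4 = 293/2
Step 2: Multiply by 5: 293/2 * 5 = 1465/2
Final result = 1465/2

1465/2


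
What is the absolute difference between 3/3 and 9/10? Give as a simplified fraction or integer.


Simplify: 3/3 = 1 and 9/10 = 9/10
Find common denominator: LCD = 10
Convert: 10/10 and 9/10
Difference = |10 - 9|/10 = 1/10
Simplified = 1/10

1/10


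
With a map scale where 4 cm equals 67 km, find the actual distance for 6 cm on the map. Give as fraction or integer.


Map scale: 4 cm = 67 km
Measured distance on map = 6 cm
Set up proportion: 6 * 67 / 4
= 402 / 4
= 201/2 km

201/2


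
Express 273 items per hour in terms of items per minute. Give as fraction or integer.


Converting from per hour to per minute
Rate = 273 items per hour
Divide by 60: 273/60
= 91/20 items per minute

91/20


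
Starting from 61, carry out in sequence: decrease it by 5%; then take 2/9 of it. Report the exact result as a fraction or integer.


Start with 61.
Step 1: Decrease by 5%: 61 * 95/100 = 1159/20
Step 2: Take 2/9: 1159/20 * 2/9 = 1159/90
Final result = 1159/90

1159/90


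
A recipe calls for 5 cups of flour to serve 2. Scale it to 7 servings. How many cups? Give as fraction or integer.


Original: 5 cups for 2 servings
Target servings = 7
Scaling factor = 7/2
New amount = 5 * 7/2
= 35/2
= 35/2 cups

35/2


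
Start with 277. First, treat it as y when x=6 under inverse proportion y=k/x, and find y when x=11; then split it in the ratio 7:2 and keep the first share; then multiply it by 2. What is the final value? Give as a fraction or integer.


Start with 277.
Step 1: Inverse prop: k = (277)*6; new y = k/11 = 277*6/11 = 1662/11
Step 2: Split 7:2, first share = 1662/11 * 7/9 = 3878/33
Step 3: Multiply by 2: 3878/33 * 2 = 7756/33
Final result = 7756/33

7756/33


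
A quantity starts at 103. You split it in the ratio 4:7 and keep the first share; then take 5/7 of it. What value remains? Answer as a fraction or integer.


Start with 103.
Step 1: Split 4:7, first share = 103 * 4/11 = 412/11
Step 2: Take 5/7: 412/11 * 5/7 = 2060/77
Final result = 2060/77

2060/77


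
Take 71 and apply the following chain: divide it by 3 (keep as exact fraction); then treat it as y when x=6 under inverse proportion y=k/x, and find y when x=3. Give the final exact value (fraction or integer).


Start with 71.
Step 1: Divide by 3: 71 / 3 = 71/3
Step 2: Inverse prop: k = (71/3)*6; new y = k/3 = 71/3*6/3 = 142/3
Final result = 142/3

142/3


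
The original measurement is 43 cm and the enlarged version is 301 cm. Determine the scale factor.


Original length = 43 cm
Scaled length = 301 cm
Scale factor = 301 / 43
= 7

7


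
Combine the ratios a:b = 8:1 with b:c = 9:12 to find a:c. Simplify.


Given a:b = 8:1 and b:c = 9:12
Make b consistent. Multiply first ratio by 9: a:b = 72:9
Multiply second ratio by 1: b:c = 9:12
Now b = 9 in both, so a:b:c = 72:9:12
Therefore a:c = 72:12
Simplify by GCD: a:c = 6:1

6:1


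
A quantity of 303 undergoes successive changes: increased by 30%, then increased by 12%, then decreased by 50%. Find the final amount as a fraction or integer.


Start: 303
Step 1: increase by 30% => multiply by 130/100
  303 * 130/100 = 3939/10
Step 2: increase by 12% => multiply by 112/100
  3939/10 * 112/100 = 55146/125
Step 3: decrease by 50% => multiply by 50/100
  55146/125 * 50/100 = 27573/125
Final value = 27573/125

27573/125


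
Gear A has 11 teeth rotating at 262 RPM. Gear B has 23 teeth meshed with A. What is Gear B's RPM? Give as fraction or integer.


Gear ratio: teeth_A * RPM_A = teeth_B * RPM_B
11 * 262 = 23 * RPM_B
2882 = 23 * RPM_B
RPM_B = 2882 / 23
RPM_B = 2882/23

2882/23


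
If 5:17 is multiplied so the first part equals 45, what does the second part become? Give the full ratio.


Original ratio: 5:17
First term target: 45
Scale factor = 45 / 5 = 9
Multiply second term: 17 * 9 = 153
Equivalent ratio = 45:153

45:153


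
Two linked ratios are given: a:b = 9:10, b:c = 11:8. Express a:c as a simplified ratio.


Given a:b = 9:10 and b:c = 11:8
Make b consistent. Multiply first ratio by 11: a:b = 99:110
Multiply second ratio by 10: b:c = 110:80
Now b = 110 in both, so a:b:c = 99:110:80
Therefore a:c = 99:80
Simplify by GCD: a:c = 99:80

99:80


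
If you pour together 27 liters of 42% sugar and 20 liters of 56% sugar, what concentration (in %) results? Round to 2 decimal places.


Solute in mixture 1 = 42% of 27 L = 27*42/100 = 567/50 L
Solute in mixture 2 = 56% of 20 L = 20*56/100 = 56/5 L
Total solute = 567/50 + 56/5 = 1127/50 L
Total volume = 27 + 20 = 47 L
Final concentration = 1127/50/47 * 100 = 47.96%

47.96


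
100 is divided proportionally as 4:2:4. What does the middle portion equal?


Ratio = 4:2:4
Total parts = 4 + 2 + 4 = 10
Value per part = 100 / 10 = 10
First share = 4 * 10 = 40
Middle share = 2 * 10 = 20
Third share = 4 * 10 = 40

20
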